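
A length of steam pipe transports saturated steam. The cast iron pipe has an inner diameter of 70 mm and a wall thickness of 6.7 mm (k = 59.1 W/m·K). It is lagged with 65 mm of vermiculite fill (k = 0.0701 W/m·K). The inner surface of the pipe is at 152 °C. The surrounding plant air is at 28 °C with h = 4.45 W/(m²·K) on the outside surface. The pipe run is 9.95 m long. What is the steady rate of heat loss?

Q ≈ 500 W

Radial resistances (cylindrical: R_cond = ln(r_o/r_i)/(2πkL), R_conv = 1/(h·2πrL)):
R_cast iron pipe wall = ln(41.7/35)/(2π×59.1×9.95) = 4.741×10^-5 K/W
R_vermiculite fill = ln(106.7/41.7)/(2π×0.0701×9.95) = 0.2144 K/W
R_outer film = 1/(h_o·2πr_oL) = 1/(4.45×2π×0.1067×9.95) = 0.03369 K/W
R_total = 0.2481 K/W
Q = ΔT/R_total = 124/0.2481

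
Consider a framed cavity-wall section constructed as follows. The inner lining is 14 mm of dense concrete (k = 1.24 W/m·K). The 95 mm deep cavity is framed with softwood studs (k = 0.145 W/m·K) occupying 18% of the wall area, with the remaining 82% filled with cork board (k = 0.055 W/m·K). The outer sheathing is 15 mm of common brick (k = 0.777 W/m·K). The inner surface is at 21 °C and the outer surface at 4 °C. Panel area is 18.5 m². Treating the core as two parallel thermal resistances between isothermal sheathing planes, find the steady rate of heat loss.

Sheathing layers in series; stud and cavity paths in parallel between them.
R_inner = 0.014/(1.24×18.5) = 6.103×10^-4 K/W
R_stud  = 0.095/(0.145×0.18×18.5) = 0.1967 K/W
R_cav   = 0.095/(0.055×0.82×18.5) = 0.1139 K/W
1/R_core = 1/R_stud + 1/R_cav → R_core = 0.07212 K/W
R_outer = 0.015/(0.777×18.5) = 0.001044 K/W
R_total = 0.07378 K/W
Q = ΔT/R_total = 17/0.07378

Q ≈ 230 W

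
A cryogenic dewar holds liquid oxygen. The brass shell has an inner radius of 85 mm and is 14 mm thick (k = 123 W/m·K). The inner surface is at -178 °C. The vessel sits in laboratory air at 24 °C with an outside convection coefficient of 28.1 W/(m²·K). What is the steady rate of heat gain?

Spherical conduction: R = (1/r_in − 1/r_out)/(4πk) per layer; series-sum.
R_brass shell = (1/0.085 − 1/0.099)/(4π×123) = 0.001076 K/W
R_outer film = 1/(h·4πr_o²) = 1/(28.1×4π×0.099²) = 0.2889 K/W
R_total = 0.29 K/W
Q = ΔT/R_total = 202/0.29

Q ≈ 697 W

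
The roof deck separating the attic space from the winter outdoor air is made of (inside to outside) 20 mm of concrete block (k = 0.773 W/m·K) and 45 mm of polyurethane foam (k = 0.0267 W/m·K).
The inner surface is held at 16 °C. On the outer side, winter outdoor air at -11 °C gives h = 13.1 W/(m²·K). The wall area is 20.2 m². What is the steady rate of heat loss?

Q ≈ 305 W

Thermal resistances in series:
R_concrete block = L/(kA) = 0.02/(0.773×20.2) = 0.001281 K/W
R_polyurethane foam = L/(kA) = 0.045/(0.0267×20.2) = 0.08344 K/W
R_outer film = 1/(h_o·A) = 1/(13.1×20.2) = 0.003779 K/W
R_total = 0.0885 K/W
Q = ΔT / R_total = 27 / 0.0885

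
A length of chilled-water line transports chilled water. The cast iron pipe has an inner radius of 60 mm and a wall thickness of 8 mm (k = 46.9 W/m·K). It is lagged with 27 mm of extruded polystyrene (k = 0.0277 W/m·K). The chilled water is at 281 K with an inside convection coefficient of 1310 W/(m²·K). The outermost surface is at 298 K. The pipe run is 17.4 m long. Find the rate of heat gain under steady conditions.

Radial resistances (cylindrical: R_cond = ln(r_o/r_i)/(2πkL), R_conv = 1/(h·2πrL)):
R_inner film = 1/(h_i·2πr₁L) = 1/(1310×2π×0.06×17.4) = 1.164×10^-4 K/W
R_cast iron pipe wall = ln(68/60)/(2π×46.9×17.4) = 2.441×10^-5 K/W
R_extruded polystyrene = ln(95/68)/(2π×0.0277×17.4) = 0.1104 K/W
R_total = 0.1106 K/W
Q = ΔT/R_total = 17/0.1106

Q ≈ 154 W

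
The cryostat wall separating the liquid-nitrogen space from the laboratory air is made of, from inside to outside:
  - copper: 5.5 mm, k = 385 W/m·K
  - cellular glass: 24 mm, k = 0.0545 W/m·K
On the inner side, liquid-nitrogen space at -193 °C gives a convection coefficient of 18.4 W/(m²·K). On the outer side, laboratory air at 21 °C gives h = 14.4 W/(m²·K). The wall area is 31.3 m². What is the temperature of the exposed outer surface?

Thermal resistances in series:
R_inner film = 1/(h_i·A) = 1/(18.4×31.3) = 0.001736 K/W
R_copper = L/(kA) = 0.0055/(385×31.3) = 4.564×10^-7 K/W
R_cellular glass = L/(kA) = 0.024/(0.0545×31.3) = 0.01407 K/W
R_outer film = 1/(h_o·A) = 1/(14.4×31.3) = 0.002219 K/W
R_total = 0.01802 K/W;  Q = ΔT/R_total = 214/0.01802 = 11870 W
T_interface = T_inner + Q·ΣR(inner→interface) = -193 + 11900×0.01581

T ≈ -5.34 °C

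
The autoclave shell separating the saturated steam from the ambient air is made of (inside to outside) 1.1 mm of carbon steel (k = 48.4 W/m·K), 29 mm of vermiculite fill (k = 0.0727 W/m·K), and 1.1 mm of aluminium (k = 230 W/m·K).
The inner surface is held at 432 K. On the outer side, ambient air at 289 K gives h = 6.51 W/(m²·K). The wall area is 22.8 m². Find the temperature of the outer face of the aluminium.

T ≈ 329 K

Treating each layer as a thermal resistance in series:
R_carbon steel = L/(kA) = 0.0011/(48.4×22.8) = 9.968×10^-7 K/W
R_vermiculite fill = L/(kA) = 0.029/(0.0727×22.8) = 0.0175 K/W
R_aluminium = L/(kA) = 0.0011/(230×22.8) = 2.098×10^-7 K/W
R_outer film = 1/(h_o·A) = 1/(6.51×22.8) = 0.006737 K/W
R_total = 0.02423 K/W;  Q = ΔT/R_total = 143/0.02423 = 5901 W
T_interface = T_inner − Q·ΣR(inner→interface) = 432 − 5900×0.0175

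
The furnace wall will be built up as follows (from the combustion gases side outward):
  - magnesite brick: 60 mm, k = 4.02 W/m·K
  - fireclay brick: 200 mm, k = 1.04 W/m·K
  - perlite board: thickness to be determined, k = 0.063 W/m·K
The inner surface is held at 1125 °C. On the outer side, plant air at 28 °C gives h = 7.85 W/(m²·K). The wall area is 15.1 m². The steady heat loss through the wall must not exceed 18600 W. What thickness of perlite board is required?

L ≈ 35 mm

Treating each layer as a thermal resistance in series:
R_magnesite brick = L/(kA) = 0.06/(4.02×15.1) = 9.884×10^-4 K/W
R_fireclay brick = L/(kA) = 0.2/(1.04×15.1) = 0.01274 K/W
R_outer film = 1/(h_o·A) = 1/(7.85×15.1) = 0.008436 K/W
Sum of the known resistances R_other = 0.02216 K/W
Required total resistance R_tot = ΔT/Q_allow = 1097/18600 = 0.05898 K/W
R_perlite board = R_tot − R_other = 0.03682 K/W
L = R·k·A = 0.03682×0.063×15.1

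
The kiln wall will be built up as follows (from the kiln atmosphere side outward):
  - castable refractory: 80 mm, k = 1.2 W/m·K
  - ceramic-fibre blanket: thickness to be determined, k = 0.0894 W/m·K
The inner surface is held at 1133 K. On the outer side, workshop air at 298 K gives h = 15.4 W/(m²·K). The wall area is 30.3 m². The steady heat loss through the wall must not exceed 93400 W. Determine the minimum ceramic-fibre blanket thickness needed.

L ≈ 12.5 mm

Series thermal resistances:
R_castable refractory = L/(kA) = 0.08/(1.2×30.3) = 0.0022 K/W
R_outer film = 1/(h_o·A) = 1/(15.4×30.3) = 0.002143 K/W
Sum of the known resistances R_other = 0.004343 K/W
Required total resistance R_tot = ΔT/Q_allow = 835/93400 = 0.00894 K/W
R_ceramic-fibre blanket = R_tot − R_other = 0.004597 K/W
L = R·k·A = 0.004597×0.0894×30.3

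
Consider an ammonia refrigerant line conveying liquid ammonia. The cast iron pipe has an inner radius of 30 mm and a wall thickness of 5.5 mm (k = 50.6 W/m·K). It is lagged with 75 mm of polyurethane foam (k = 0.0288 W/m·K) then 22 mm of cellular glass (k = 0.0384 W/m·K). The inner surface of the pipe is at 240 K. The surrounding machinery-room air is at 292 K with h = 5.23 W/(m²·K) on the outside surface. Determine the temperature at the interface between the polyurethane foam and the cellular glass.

T ≈ 285 K

Radial resistances (cylindrical: R_cond = ln(r_o/r_i)/(2πkL), R_conv = 1/(h·2πrL)):
R_cast iron pipe wall = ln(35.5/30)/(2π×50.6×1) = 5.295×10^-4 K/W
R_polyurethane foam = ln(110.5/35.5)/(2π×0.0288×1) = 6.275 K/W
R_cellular glass = ln(132.5/110.5)/(2π×0.0384×1) = 0.7525 K/W
R_outer film = 1/(h_o·2πr_oL) = 1/(5.23×2π×0.1325×1) = 0.2297 K/W
R_total = 7.258 K/W
Q = ΔT/R_total = 52/7.258
Q = 7.16 W/m
T_interface = T_inner + Q·ΣR(inner→interface) = 240 + 7.16×6.275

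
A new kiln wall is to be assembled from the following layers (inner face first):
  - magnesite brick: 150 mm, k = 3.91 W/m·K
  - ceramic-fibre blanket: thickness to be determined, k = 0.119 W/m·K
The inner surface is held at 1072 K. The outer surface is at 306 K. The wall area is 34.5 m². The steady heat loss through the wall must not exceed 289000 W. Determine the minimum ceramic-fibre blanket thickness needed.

L ≈ 6.32 mm

Model the wall as resistances in series:
R_magnesite brick = L/(kA) = 0.15/(3.91×34.5) = 0.001112 K/W
Sum of the known resistances R_other = 0.001112 K/W
Required total resistance R_tot = ΔT/Q_allow = 766/289000 = 0.002651 K/W
R_ceramic-fibre blanket = R_tot − R_other = 0.001539 K/W
L = R·k·A = 0.001539×0.119×34.5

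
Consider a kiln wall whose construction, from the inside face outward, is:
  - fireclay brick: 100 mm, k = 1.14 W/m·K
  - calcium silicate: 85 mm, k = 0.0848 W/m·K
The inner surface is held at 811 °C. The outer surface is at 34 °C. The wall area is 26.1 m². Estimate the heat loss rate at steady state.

Model the wall as resistances in series:
R_fireclay brick = L/(kA) = 0.1/(1.14×26.1) = 0.003361 K/W
R_calcium silicate = L/(kA) = 0.085/(0.0848×26.1) = 0.0384 K/W
R_total = 0.04177 K/W
Q = ΔT / R_total = 777 / 0.04177

Q ≈ 18600 W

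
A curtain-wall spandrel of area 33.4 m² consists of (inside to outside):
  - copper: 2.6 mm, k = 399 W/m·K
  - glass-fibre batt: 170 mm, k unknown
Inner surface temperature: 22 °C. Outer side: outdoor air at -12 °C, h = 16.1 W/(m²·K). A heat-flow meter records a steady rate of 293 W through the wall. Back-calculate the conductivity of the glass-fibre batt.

Thermal resistances in series:
R_copper = L/(kA) = 0.0026/(399×33.4) = 1.951×10^-7 K/W
R_outer film = 1/(h_o·A) = 1/(16.1×33.4) = 0.00186 K/W
Sum of known resistances R_other = 0.00186 K/W
Total R = ΔT/Q = 34/293 = 0.116 K/W
R_glass-fibre batt = R_total − R_other = 0.1142 K/W
k = L/(R·A) = 0.17/(0.1142×33.4)

k ≈ 0.0446 W/(m·K)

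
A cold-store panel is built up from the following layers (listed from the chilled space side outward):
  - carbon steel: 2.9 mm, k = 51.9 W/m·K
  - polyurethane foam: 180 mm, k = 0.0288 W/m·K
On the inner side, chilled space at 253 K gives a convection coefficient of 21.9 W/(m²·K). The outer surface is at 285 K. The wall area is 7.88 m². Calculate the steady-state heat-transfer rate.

Using the resistance-network approach (series):
R_inner film = 1/(h_i·A) = 1/(21.9×7.88) = 0.005795 K/W
R_carbon steel = L/(kA) = 0.0029/(51.9×7.88) = 7.091×10^-6 K/W
R_polyurethane foam = L/(kA) = 0.18/(0.0288×7.88) = 0.7931 K/W
R_total = 0.7989 K/W
Q = ΔT / R_total = 32 / 0.7989

Q ≈ 40.1 W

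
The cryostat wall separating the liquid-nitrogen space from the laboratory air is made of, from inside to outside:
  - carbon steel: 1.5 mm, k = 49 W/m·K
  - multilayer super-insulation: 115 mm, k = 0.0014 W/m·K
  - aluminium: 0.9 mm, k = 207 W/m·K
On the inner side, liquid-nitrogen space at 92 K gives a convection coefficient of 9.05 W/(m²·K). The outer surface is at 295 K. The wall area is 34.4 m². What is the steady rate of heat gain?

Q ≈ 84.9 W

Treating each layer as a thermal resistance in series:
R_inner film = 1/(h_i·A) = 1/(9.05×34.4) = 0.003212 K/W
R_carbon steel = L/(kA) = 0.0015/(49×34.4) = 8.899×10^-7 K/W
R_multilayer super-insulation = L/(kA) = 0.115/(0.0014×34.4) = 2.388 K/W
R_aluminium = L/(kA) = 0.0009/(207×34.4) = 1.264×10^-7 K/W
R_total = 2.391 K/W
Q = ΔT / R_total = 203 / 2.391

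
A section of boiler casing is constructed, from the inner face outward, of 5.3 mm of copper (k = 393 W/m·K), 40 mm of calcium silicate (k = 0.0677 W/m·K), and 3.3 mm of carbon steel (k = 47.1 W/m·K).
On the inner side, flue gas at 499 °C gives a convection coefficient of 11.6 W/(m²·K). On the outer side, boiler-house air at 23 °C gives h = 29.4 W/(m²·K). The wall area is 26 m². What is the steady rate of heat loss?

Q ≈ 17400 W

Treating each layer as a thermal resistance in series:
R_inner film = 1/(h_i·A) = 1/(11.6×26) = 0.003316 K/W
R_copper = L/(kA) = 0.0053/(393×26) = 5.187×10^-7 K/W
R_calcium silicate = L/(kA) = 0.04/(0.0677×26) = 0.02272 K/W
R_carbon steel = L/(kA) = 0.0033/(47.1×26) = 2.695×10^-6 K/W
R_outer film = 1/(h_o·A) = 1/(29.4×26) = 0.001308 K/W
R_total = 0.02735 K/W
Q = ΔT / R_total = 476 / 0.02735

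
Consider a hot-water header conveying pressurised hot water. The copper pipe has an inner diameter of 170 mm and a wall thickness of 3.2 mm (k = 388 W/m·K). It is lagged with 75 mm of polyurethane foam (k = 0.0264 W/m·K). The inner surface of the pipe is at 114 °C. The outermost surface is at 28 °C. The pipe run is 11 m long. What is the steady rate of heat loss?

Q ≈ 255 W

Radial resistances (cylindrical: R_cond = ln(r_o/r_i)/(2πkL), R_conv = 1/(h·2πrL)):
R_copper pipe wall = ln(88.2/85)/(2π×388×11) = 1.378×10^-6 K/W
R_polyurethane foam = ln(163.2/88.2)/(2π×0.0264×11) = 0.3373 K/W
R_total = 0.3373 K/W
Q = ΔT/R_total = 86/0.3373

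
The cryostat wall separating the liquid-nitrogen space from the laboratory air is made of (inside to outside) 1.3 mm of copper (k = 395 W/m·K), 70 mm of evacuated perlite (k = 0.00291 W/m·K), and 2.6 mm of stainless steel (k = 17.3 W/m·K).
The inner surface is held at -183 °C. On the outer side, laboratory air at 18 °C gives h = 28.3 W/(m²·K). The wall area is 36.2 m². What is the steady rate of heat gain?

Series thermal resistances:
R_copper = L/(kA) = 0.0013/(395×36.2) = 9.092×10^-8 K/W
R_evacuated perlite = L/(kA) = 0.07/(0.00291×36.2) = 0.6645 K/W
R_stainless steel = L/(kA) = 0.0026/(17.3×36.2) = 4.152×10^-6 K/W
R_outer film = 1/(h_o·A) = 1/(28.3×36.2) = 9.761×10^-4 K/W
R_total = 0.6655 K/W
Q = ΔT / R_total = 201 / 0.6655

Q ≈ 302 W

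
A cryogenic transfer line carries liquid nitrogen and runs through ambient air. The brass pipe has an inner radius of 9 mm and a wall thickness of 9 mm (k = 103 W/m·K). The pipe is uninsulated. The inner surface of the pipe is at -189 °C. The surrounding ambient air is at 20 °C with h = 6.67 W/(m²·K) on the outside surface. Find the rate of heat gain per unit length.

Treating each annulus and film as a series resistance:
R_brass pipe wall = ln(18/9)/(2π×103×1) = 0.001071 K/W
R_outer film = 1/(h_o·2πr_oL) = 1/(6.67×2π×0.018×1) = 1.326 K/W
R_total = 1.327 K/W
Q = ΔT/R_total = 209/1.327

q′ ≈ 158 W/m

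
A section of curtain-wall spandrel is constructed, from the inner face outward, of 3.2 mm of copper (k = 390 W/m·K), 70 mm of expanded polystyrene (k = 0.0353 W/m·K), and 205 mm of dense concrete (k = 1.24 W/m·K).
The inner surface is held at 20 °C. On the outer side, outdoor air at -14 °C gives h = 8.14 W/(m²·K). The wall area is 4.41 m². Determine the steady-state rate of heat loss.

Q ≈ 66 W

Treating each layer as a thermal resistance in series:
R_copper = L/(kA) = 0.0032/(390×4.41) = 1.861×10^-6 K/W
R_expanded polystyrene = L/(kA) = 0.07/(0.0353×4.41) = 0.4497 K/W
R_dense concrete = L/(kA) = 0.205/(1.24×4.41) = 0.03749 K/W
R_outer film = 1/(h_o·A) = 1/(8.14×4.41) = 0.02786 K/W
R_total = 0.515 K/W
Q = ΔT / R_total = 34 / 0.515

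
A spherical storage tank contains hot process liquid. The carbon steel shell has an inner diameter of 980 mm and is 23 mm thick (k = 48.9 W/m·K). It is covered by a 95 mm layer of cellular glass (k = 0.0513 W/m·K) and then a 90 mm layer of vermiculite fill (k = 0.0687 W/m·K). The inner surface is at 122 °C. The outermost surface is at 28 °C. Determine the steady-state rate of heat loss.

Q ≈ 131 W

Spherical conduction: R = (1/r_in − 1/r_out)/(4πk) per layer; series-sum.
R_carbon steel shell = (1/0.49 − 1/0.513)/(4π×48.9) = 1.489×10^-4 K/W
R_cellular glass = (1/0.513 − 1/0.608)/(4π×0.0513) = 0.4725 K/W
R_vermiculite fill = (1/0.608 − 1/0.698)/(4π×0.0687) = 0.2457 K/W
R_total = 0.7183 K/W
Q = ΔT/R_total = 94/0.7183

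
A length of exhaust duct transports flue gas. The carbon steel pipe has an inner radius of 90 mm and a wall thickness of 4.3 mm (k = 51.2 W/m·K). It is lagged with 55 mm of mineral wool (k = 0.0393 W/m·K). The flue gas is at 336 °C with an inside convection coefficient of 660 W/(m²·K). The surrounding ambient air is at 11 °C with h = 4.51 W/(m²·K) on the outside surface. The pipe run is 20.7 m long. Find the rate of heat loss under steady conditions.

Treating each annulus and film as a series resistance:
R_inner film = 1/(h_i·2πr₁L) = 1/(660×2π×0.09×20.7) = 1.294×10^-4 K/W
R_carbon steel pipe wall = ln(94.3/90)/(2π×51.2×20.7) = 7.009×10^-6 K/W
R_mineral wool = ln(149.3/94.3)/(2π×0.0393×20.7) = 0.08989 K/W
R_outer film = 1/(h_o·2πr_oL) = 1/(4.51×2π×0.1493×20.7) = 0.01142 K/W
R_total = 0.1014 K/W
Q = ΔT/R_total = 325/0.1014

Q ≈ 3200 W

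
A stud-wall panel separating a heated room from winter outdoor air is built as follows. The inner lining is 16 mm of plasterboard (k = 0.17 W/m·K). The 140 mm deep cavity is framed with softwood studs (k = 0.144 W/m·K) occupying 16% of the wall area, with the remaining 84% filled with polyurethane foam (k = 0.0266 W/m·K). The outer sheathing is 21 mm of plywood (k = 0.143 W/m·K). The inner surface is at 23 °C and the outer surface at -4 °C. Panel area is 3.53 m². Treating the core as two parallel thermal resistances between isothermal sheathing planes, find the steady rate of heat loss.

Q ≈ 28.7 W

Sheathing layers in series; stud and cavity paths in parallel between them.
R_inner = 0.016/(0.17×3.53) = 0.02666 K/W
R_stud  = 0.14/(0.144×0.16×3.53) = 1.721 K/W
R_cav   = 0.14/(0.0266×0.84×3.53) = 1.775 K/W
1/R_core = 1/R_stud + 1/R_cav → R_core = 0.8739 K/W
R_outer = 0.021/(0.143×3.53) = 0.0416 K/W
R_total = 0.9421 K/W
Q = ΔT/R_total = 27/0.9421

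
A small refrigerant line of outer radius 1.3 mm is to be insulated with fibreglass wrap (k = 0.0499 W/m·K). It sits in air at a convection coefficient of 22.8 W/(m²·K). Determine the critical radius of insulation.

r_cr ≈ 2.19 mm

For a cylinder r_cr = k/h = 0.0499/22.8
r_cr = 2.19 mm; since the bare radius (1.3 mm) is below r_cr, adding a thin layer of insulation will *increase* heat loss.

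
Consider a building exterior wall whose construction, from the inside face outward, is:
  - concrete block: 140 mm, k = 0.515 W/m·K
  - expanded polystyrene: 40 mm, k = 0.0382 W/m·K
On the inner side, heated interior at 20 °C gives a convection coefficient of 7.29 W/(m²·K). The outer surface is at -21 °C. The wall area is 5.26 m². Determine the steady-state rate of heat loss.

Q ≈ 148 W

Thermal resistances in series:
R_inner film = 1/(h_i·A) = 1/(7.29×5.26) = 0.02608 K/W
R_concrete block = L/(kA) = 0.14/(0.515×5.26) = 0.05168 K/W
R_expanded polystyrene = L/(kA) = 0.04/(0.0382×5.26) = 0.1991 K/W
R_total = 0.2768 K/W
Q = ΔT / R_total = 41 / 0.2768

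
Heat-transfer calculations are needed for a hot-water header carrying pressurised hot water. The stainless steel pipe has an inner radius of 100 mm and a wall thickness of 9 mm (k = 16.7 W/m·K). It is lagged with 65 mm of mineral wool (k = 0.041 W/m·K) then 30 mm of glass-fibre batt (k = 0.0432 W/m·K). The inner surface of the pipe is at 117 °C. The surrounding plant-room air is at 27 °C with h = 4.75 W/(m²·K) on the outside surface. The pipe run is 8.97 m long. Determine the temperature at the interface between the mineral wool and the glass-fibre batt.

Treating each annulus and film as a series resistance:
R_stainless steel pipe wall = ln(109/100)/(2π×16.7×8.97) = 9.156×10^-5 K/W
R_mineral wool = ln(174/109)/(2π×0.041×8.97) = 0.2024 K/W
R_glass-fibre batt = ln(204/174)/(2π×0.0432×8.97) = 0.06533 K/W
R_outer film = 1/(h_o·2πr_oL) = 1/(4.75×2π×0.204×8.97) = 0.01831 K/W
R_total = 0.2861 K/W
Q = ΔT/R_total = 90/0.2861
Q = 315 W
T_interface = T_inner − Q·ΣR(inner→interface) = 117 − 315×0.2025

T ≈ 53.3 °C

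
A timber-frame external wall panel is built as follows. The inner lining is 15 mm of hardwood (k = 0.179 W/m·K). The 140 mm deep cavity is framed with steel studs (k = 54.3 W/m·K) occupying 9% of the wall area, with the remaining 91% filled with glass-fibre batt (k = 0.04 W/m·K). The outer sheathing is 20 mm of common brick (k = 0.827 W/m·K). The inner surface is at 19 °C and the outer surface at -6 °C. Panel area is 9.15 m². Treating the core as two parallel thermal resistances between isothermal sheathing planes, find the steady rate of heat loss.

Sheathing layers in series; stud and cavity paths in parallel between them.
R_inner = 0.015/(0.179×9.15) = 0.009158 K/W
R_stud  = 0.14/(54.3×0.09×9.15) = 0.003131 K/W
R_cav   = 0.14/(0.04×0.91×9.15) = 0.4203 K/W
1/R_core = 1/R_stud + 1/R_cav → R_core = 0.003108 K/W
R_outer = 0.02/(0.827×9.15) = 0.002643 K/W
R_total = 0.01491 K/W
Q = ΔT/R_total = 25/0.01491

Q ≈ 1680 W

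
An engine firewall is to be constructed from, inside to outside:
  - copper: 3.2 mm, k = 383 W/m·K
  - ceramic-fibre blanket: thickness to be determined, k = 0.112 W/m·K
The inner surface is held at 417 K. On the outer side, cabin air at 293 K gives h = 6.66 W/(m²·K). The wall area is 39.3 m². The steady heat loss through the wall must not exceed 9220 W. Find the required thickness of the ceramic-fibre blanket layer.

Thermal resistances in series:
R_copper = L/(kA) = 0.0032/(383×39.3) = 2.126×10^-7 K/W
R_outer film = 1/(h_o·A) = 1/(6.66×39.3) = 0.003821 K/W
Sum of the known resistances R_other = 0.003821 K/W
Required total resistance R_tot = ΔT/Q_allow = 124/9220 = 0.01345 K/W
R_ceramic-fibre blanket = R_tot − R_other = 0.009628 K/W
L = R·k·A = 0.009628×0.112×39.3

L ≈ 42.4 mm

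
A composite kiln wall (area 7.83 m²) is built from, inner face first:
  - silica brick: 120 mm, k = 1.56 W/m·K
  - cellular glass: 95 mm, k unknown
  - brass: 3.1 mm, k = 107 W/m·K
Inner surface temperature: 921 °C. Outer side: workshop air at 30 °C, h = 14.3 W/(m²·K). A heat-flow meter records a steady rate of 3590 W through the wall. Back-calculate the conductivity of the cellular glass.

Model the wall as resistances in series:
R_silica brick = L/(kA) = 0.12/(1.56×7.83) = 0.009824 K/W
R_brass = L/(kA) = 0.0031/(107×7.83) = 3.7×10^-6 K/W
R_outer film = 1/(h_o·A) = 1/(14.3×7.83) = 0.008931 K/W
Sum of known resistances R_other = 0.01876 K/W
Total R = ΔT/Q = 891/3590 = 0.2482 K/W
R_cellular glass = R_total − R_other = 0.2294 K/W
k = L/(R·A) = 0.095/(0.2294×7.83)

k ≈ 0.0529 W/(m·K)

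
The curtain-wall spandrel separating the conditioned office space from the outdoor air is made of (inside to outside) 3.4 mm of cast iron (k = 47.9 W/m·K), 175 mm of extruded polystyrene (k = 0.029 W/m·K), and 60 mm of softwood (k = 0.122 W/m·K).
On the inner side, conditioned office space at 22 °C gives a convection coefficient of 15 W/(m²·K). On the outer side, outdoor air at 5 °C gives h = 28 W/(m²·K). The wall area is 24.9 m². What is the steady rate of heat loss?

Series thermal resistances:
R_inner film = 1/(h_i·A) = 1/(15×24.9) = 0.002677 K/W
R_cast iron = L/(kA) = 0.0034/(47.9×24.9) = 2.851×10^-6 K/W
R_extruded polystyrene = L/(kA) = 0.175/(0.029×24.9) = 0.2423 K/W
R_softwood = L/(kA) = 0.06/(0.122×24.9) = 0.01975 K/W
R_outer film = 1/(h_o·A) = 1/(28×24.9) = 0.001434 K/W
R_total = 0.2662 K/W
Q = ΔT / R_total = 17 / 0.2662

Q ≈ 63.9 W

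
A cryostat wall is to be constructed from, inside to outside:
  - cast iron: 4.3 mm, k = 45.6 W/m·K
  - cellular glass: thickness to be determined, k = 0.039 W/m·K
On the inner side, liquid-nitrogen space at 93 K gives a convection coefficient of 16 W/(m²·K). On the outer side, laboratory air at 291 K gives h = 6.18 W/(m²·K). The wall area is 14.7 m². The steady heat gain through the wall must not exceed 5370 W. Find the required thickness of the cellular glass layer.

L ≈ 12.4 mm

Treating each layer as a thermal resistance in series:
R_inner film = 1/(h_i·A) = 1/(16×14.7) = 0.004252 K/W
R_cast iron = L/(kA) = 0.0043/(45.6×14.7) = 6.415×10^-6 K/W
R_outer film = 1/(h_o·A) = 1/(6.18×14.7) = 0.01101 K/W
Sum of the known resistances R_other = 0.01527 K/W
Required total resistance R_tot = ΔT/Q_allow = 198/5370 = 0.03687 K/W
R_cellular glass = R_tot − R_other = 0.02161 K/W
L = R·k·A = 0.02161×0.039×14.7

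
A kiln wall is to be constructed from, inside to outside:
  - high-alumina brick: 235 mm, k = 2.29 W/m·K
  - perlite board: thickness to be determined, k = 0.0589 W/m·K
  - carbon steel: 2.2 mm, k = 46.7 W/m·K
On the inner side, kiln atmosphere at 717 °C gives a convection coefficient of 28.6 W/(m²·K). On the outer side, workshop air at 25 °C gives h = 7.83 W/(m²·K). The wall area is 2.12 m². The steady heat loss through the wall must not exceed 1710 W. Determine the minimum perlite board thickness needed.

Treating each layer as a thermal resistance in series:
R_inner film = 1/(h_i·A) = 1/(28.6×2.12) = 0.01649 K/W
R_high-alumina brick = L/(kA) = 0.235/(2.29×2.12) = 0.04841 K/W
R_carbon steel = L/(kA) = 0.0022/(46.7×2.12) = 2.222×10^-5 K/W
R_outer film = 1/(h_o·A) = 1/(7.83×2.12) = 0.06024 K/W
Sum of the known resistances R_other = 0.1252 K/W
Required total resistance R_tot = ΔT/Q_allow = 692/1710 = 0.4047 K/W
R_perlite board = R_tot − R_other = 0.2795 K/W
L = R·k·A = 0.2795×0.0589×2.12

L ≈ 34.9 mm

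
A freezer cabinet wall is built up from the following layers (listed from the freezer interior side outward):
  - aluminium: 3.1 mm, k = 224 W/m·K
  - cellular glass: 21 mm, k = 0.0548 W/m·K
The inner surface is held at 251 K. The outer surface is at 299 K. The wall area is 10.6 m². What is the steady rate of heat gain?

Q ≈ 1330 W

Model the wall as resistances in series:
R_aluminium = L/(kA) = 0.0031/(224×10.6) = 1.306×10^-6 K/W
R_cellular glass = L/(kA) = 0.021/(0.0548×10.6) = 0.03615 K/W
R_total = 0.03615 K/W
Q = ΔT / R_total = 48 / 0.03615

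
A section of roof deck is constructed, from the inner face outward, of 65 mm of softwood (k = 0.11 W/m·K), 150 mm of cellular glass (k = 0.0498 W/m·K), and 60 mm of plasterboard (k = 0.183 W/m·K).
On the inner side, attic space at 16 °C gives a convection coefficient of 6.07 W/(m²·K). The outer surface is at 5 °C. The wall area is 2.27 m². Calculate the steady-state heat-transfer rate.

Q ≈ 6.1 W

Model the wall as resistances in series:
R_inner film = 1/(h_i·A) = 1/(6.07×2.27) = 0.07257 K/W
R_softwood = L/(kA) = 0.065/(0.11×2.27) = 0.2603 K/W
R_cellular glass = L/(kA) = 0.15/(0.0498×2.27) = 1.327 K/W
R_plasterboard = L/(kA) = 0.06/(0.183×2.27) = 0.1444 K/W
R_total = 1.804 K/W
Q = ΔT / R_total = 11 / 1.804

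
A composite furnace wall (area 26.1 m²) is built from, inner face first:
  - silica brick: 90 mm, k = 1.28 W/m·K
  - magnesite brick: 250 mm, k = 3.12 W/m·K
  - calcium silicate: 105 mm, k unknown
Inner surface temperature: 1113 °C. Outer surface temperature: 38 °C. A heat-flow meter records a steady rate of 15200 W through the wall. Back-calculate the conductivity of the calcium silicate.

Using the resistance-network approach (series):
R_silica brick = L/(kA) = 0.09/(1.28×26.1) = 0.002694 K/W
R_magnesite brick = L/(kA) = 0.25/(3.12×26.1) = 0.00307 K/W
Sum of known resistances R_other = 0.005764 K/W
Total R = ΔT/Q = 1075/15200 = 0.07072 K/W
R_calcium silicate = R_total − R_other = 0.06496 K/W
k = L/(R·A) = 0.105/(0.06496×26.1)

k ≈ 0.0619 W/(m·K)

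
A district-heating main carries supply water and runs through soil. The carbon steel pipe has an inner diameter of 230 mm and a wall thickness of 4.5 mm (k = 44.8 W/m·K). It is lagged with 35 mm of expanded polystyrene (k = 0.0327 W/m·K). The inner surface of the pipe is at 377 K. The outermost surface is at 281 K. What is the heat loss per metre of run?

Treating each annulus and film as a series resistance:
R_carbon steel pipe wall = ln(119.5/115)/(2π×44.8×1) = 1.364×10^-4 K/W
R_expanded polystyrene = ln(154.5/119.5)/(2π×0.0327×1) = 1.25 K/W
R_total = 1.25 K/W
Q = ΔT/R_total = 96/1.25

q′ ≈ 76.8 W/m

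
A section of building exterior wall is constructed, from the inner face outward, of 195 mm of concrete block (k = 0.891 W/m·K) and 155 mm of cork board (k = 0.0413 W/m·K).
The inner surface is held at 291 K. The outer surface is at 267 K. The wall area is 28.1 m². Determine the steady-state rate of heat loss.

Using the resistance-network approach (series):
R_concrete block = L/(kA) = 0.195/(0.891×28.1) = 0.007788 K/W
R_cork board = L/(kA) = 0.155/(0.0413×28.1) = 0.1336 K/W
R_total = 0.1413 K/W
Q = ΔT / R_total = 24 / 0.1413

Q ≈ 170 W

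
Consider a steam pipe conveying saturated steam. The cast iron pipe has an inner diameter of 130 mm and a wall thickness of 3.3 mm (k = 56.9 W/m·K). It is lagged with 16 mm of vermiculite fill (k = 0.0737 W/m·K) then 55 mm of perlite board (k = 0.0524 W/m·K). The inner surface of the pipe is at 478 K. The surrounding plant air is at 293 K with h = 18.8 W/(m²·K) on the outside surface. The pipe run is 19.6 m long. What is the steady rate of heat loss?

Radial resistances (cylindrical: R_cond = ln(r_o/r_i)/(2πkL), R_conv = 1/(h·2πrL)):
R_cast iron pipe wall = ln(68.3/65)/(2π×56.9×19.6) = 7.067×10^-6 K/W
R_vermiculite fill = ln(84.3/68.3)/(2π×0.0737×19.6) = 0.02319 K/W
R_perlite board = ln(139.3/84.3)/(2π×0.0524×19.6) = 0.07783 K/W
R_outer film = 1/(h_o·2πr_oL) = 1/(18.8×2π×0.1393×19.6) = 0.003101 K/W
R_total = 0.1041 K/W
Q = ΔT/R_total = 185/0.1041

Q ≈ 1780 W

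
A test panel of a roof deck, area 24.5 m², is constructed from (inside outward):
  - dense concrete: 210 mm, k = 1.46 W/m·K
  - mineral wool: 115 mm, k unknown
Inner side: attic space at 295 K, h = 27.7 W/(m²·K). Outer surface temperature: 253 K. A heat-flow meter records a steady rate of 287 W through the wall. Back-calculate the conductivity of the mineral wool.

Treating each layer as a thermal resistance in series:
R_inner film = 1/(h_i·A) = 1/(27.7×24.5) = 0.001474 K/W
R_dense concrete = L/(kA) = 0.21/(1.46×24.5) = 0.005871 K/W
Sum of known resistances R_other = 0.007344 K/W
Total R = ΔT/Q = 42/287 = 0.1463 K/W
R_mineral wool = R_total − R_other = 0.139 K/W
k = L/(R·A) = 0.115/(0.139×24.5)

k ≈ 0.0338 W/(m·K)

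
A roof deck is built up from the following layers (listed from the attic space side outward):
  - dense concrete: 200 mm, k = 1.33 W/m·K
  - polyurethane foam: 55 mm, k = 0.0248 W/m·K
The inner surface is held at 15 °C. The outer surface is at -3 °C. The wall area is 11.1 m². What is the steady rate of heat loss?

Model the wall as resistances in series:
R_dense concrete = L/(kA) = 0.2/(1.33×11.1) = 0.01355 K/W
R_polyurethane foam = L/(kA) = 0.055/(0.0248×11.1) = 0.1998 K/W
R_total = 0.2133 K/W
Q = ΔT / R_total = 18 / 0.2133

Q ≈ 84.4 W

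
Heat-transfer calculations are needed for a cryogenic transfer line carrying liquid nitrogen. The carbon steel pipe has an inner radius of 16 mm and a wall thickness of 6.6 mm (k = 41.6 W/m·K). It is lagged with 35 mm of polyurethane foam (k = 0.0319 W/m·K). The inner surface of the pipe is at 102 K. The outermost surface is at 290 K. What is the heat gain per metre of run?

q′ ≈ 40.3 W/m

Cylindrical conduction, so R = ln(r₂/r₁)/(2πkL) per layer, in series:
R_carbon steel pipe wall = ln(22.6/16)/(2π×41.6×1) = 0.001321 K/W
R_polyurethane foam = ln(57.6/22.6)/(2π×0.0319×1) = 4.668 K/W
R_total = 4.669 K/W
Q = ΔT/R_total = 188/4.669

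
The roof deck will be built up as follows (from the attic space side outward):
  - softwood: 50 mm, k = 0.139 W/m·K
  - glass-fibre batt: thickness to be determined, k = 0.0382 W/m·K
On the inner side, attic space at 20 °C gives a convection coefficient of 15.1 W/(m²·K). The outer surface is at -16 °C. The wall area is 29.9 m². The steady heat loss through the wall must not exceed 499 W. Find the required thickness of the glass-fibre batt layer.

L ≈ 66.1 mm

Thermal resistances in series:
R_inner film = 1/(h_i·A) = 1/(15.1×29.9) = 0.002215 K/W
R_softwood = L/(kA) = 0.05/(0.139×29.9) = 0.01203 K/W
Sum of the known resistances R_other = 0.01425 K/W
Required total resistance R_tot = ΔT/Q_allow = 36/499 = 0.07214 K/W
R_glass-fibre batt = R_tot − R_other = 0.0579 K/W
L = R·k·A = 0.0579×0.0382×29.9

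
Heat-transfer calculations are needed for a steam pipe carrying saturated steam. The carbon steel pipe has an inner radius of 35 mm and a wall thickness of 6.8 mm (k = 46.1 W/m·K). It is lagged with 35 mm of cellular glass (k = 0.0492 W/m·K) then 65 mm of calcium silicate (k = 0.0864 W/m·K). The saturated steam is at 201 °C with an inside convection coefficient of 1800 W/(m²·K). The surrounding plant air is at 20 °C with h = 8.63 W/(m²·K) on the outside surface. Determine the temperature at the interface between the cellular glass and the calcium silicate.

For a radial system each layer contributes R = ln(r_out/r_in)/(2πkL); films add R = 1/(hA).
R_inner film = 1/(h_i·2πr₁L) = 1/(1800×2π×0.035×1) = 0.002526 K/W
R_carbon steel pipe wall = ln(41.8/35)/(2π×46.1×1) = 6.13×10^-4 K/W
R_cellular glass = ln(76.8/41.8)/(2π×0.0492×1) = 1.968 K/W
R_calcium silicate = ln(141.8/76.8)/(2π×0.0864×1) = 1.13 K/W
R_outer film = 1/(h_o·2πr_oL) = 1/(8.63×2π×0.1418×1) = 0.1301 K/W
R_total = 3.231 K/W
Q = ΔT/R_total = 181/3.231
Q = 56 W/m
T_interface = T_inner − Q·ΣR(inner→interface) = 201 − 56×1.971

T ≈ 90.6 °C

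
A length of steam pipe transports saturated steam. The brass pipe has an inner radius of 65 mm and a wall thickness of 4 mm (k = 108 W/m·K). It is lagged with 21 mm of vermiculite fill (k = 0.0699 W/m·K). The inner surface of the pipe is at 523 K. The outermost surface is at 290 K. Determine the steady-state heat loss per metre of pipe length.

q′ ≈ 385 W/m

Treating each annulus and film as a series resistance:
R_brass pipe wall = ln(69/65)/(2π×108×1) = 8.801×10^-5 K/W
R_vermiculite fill = ln(90/69)/(2π×0.0699×1) = 0.605 K/W
R_total = 0.6051 K/W
Q = ΔT/R_total = 233/0.6051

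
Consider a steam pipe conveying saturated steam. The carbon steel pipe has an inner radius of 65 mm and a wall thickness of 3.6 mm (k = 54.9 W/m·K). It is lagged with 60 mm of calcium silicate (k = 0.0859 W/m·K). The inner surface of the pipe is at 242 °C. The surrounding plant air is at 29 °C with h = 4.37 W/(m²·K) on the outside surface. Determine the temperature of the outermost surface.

For a radial system each layer contributes R = ln(r_out/r_in)/(2πkL); films add R = 1/(hA).
R_carbon steel pipe wall = ln(68.6/65)/(2π×54.9×1) = 1.563×10^-4 K/W
R_calcium silicate = ln(128.6/68.6)/(2π×0.0859×1) = 1.164 K/W
R_outer film = 1/(h_o·2πr_oL) = 1/(4.37×2π×0.1286×1) = 0.2832 K/W
R_total = 1.448 K/W
Q = ΔT/R_total = 213/1.448
Q = 147 W/m
T_interface = T_inner − Q·ΣR(inner→interface) = 242 − 147×1.164

T ≈ 70.7 °C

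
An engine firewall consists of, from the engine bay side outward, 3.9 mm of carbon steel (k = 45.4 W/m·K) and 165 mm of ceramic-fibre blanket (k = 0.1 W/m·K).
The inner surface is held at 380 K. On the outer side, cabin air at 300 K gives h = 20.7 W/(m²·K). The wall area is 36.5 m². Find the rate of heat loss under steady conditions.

Thermal resistances in series:
R_carbon steel = L/(kA) = 0.0039/(45.4×36.5) = 2.354×10^-6 K/W
R_ceramic-fibre blanket = L/(kA) = 0.165/(0.1×36.5) = 0.04521 K/W
R_outer film = 1/(h_o·A) = 1/(20.7×36.5) = 0.001324 K/W
R_total = 0.04653 K/W
Q = ΔT / R_total = 80 / 0.04653

Q ≈ 1720 W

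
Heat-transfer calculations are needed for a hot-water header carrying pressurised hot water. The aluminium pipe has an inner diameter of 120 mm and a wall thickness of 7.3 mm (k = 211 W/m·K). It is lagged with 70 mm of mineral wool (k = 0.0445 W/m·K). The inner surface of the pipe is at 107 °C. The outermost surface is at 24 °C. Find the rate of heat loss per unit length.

Per-layer cylindrical resistances, series-summed:
R_aluminium pipe wall = ln(67.3/60)/(2π×211×1) = 8.66×10^-5 K/W
R_mineral wool = ln(137.3/67.3)/(2π×0.0445×1) = 2.55 K/W
R_total = 2.55 K/W
Q = ΔT/R_total = 83/2.55

q′ ≈ 32.5 W/m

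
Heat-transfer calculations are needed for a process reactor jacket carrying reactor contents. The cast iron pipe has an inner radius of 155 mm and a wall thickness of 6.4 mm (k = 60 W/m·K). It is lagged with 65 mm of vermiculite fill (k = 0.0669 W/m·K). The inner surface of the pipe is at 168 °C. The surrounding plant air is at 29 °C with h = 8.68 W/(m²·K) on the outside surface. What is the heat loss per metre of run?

Per-layer cylindrical resistances, series-summed:
R_cast iron pipe wall = ln(161.4/155)/(2π×60×1) = 1.073×10^-4 K/W
R_vermiculite fill = ln(226.4/161.4)/(2π×0.0669×1) = 0.8051 K/W
R_outer film = 1/(h_o·2πr_oL) = 1/(8.68×2π×0.2264×1) = 0.08099 K/W
R_total = 0.8862 K/W
Q = ΔT/R_total = 139/0.8862

q′ ≈ 157 W/m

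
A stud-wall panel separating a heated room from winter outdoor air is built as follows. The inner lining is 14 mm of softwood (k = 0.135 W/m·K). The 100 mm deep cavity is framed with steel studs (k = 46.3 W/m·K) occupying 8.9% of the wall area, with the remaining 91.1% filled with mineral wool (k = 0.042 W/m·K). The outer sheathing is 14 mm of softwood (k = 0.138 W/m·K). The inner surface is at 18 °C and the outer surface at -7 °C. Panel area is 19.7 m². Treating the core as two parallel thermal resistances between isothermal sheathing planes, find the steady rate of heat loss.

Sheathing layers in series; stud and cavity paths in parallel between them.
R_inner = 0.014/(0.135×19.7) = 0.005264 K/W
R_stud  = 0.1/(46.3×0.089×19.7) = 0.001232 K/W
R_cav   = 0.1/(0.042×0.911×19.7) = 0.1327 K/W
1/R_core = 1/R_stud + 1/R_cav → R_core = 0.001221 K/W
R_outer = 0.014/(0.138×19.7) = 0.00515 K/W
R_total = 0.01163 K/W
Q = ΔT/R_total = 25/0.01163

Q ≈ 2150 W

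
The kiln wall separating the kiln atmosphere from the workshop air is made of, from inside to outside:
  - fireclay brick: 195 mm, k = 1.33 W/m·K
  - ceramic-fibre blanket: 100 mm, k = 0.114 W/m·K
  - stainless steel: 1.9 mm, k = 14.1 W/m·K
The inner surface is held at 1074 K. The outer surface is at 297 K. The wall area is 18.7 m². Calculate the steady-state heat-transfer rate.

Q ≈ 14200 W

Model the wall as resistances in series:
R_fireclay brick = L/(kA) = 0.195/(1.33×18.7) = 0.00784 K/W
R_ceramic-fibre blanket = L/(kA) = 0.1/(0.114×18.7) = 0.04691 K/W
R_stainless steel = L/(kA) = 0.0019/(14.1×18.7) = 7.206×10^-6 K/W
R_total = 0.05476 K/W
Q = ΔT / R_total = 777 / 0.05476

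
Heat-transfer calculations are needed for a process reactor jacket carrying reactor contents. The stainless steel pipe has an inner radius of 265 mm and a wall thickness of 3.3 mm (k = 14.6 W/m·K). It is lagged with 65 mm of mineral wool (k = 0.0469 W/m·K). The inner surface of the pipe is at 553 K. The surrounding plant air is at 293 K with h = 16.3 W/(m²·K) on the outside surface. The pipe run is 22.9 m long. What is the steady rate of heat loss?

Q ≈ 7780 W

Cylindrical conduction, so R = ln(r₂/r₁)/(2πkL) per layer, in series:
R_stainless steel pipe wall = ln(268.3/265)/(2π×14.6×22.9) = 5.891×10^-6 K/W
R_mineral wool = ln(333.3/268.3)/(2π×0.0469×22.9) = 0.03215 K/W
R_outer film = 1/(h_o·2πr_oL) = 1/(16.3×2π×0.3333×22.9) = 0.001279 K/W
R_total = 0.03343 K/W
Q = ΔT/R_total = 260/0.03343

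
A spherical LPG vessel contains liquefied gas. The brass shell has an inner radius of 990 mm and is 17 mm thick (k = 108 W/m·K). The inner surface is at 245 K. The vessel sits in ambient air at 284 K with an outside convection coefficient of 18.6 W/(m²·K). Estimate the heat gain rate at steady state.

Q ≈ 9220 W

Spherical conduction: R = (1/r_in − 1/r_out)/(4πk) per layer; series-sum.
R_brass shell = (1/0.99 − 1/1.007)/(4π×108) = 1.256×10^-5 K/W
R_outer film = 1/(h·4πr_o²) = 1/(18.6×4π×1.007²) = 0.004219 K/W
R_total = 0.004232 K/W
Q = ΔT/R_total = 39/0.004232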